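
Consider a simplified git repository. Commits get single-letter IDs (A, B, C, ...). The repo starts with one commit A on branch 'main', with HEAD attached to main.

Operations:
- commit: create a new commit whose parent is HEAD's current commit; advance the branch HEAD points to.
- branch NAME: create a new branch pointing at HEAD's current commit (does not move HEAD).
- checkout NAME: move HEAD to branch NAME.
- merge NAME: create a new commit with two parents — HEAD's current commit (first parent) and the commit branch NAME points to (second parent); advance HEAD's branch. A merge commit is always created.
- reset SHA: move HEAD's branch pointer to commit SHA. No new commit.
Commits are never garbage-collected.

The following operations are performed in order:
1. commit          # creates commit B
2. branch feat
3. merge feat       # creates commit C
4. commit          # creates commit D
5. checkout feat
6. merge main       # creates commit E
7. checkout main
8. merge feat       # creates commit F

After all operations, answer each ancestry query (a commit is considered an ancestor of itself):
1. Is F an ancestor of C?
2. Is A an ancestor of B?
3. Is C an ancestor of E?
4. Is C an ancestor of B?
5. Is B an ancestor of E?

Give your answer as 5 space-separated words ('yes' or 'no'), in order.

After op 1 (commit): HEAD=main@B [main=B]
After op 2 (branch): HEAD=main@B [feat=B main=B]
After op 3 (merge): HEAD=main@C [feat=B main=C]
After op 4 (commit): HEAD=main@D [feat=B main=D]
After op 5 (checkout): HEAD=feat@B [feat=B main=D]
After op 6 (merge): HEAD=feat@E [feat=E main=D]
After op 7 (checkout): HEAD=main@D [feat=E main=D]
After op 8 (merge): HEAD=main@F [feat=E main=F]
ancestors(C) = {A,B,C}; F in? no
ancestors(B) = {A,B}; A in? yes
ancestors(E) = {A,B,C,D,E}; C in? yes
ancestors(B) = {A,B}; C in? no
ancestors(E) = {A,B,C,D,E}; B in? yes

Answer: no yes yes no yes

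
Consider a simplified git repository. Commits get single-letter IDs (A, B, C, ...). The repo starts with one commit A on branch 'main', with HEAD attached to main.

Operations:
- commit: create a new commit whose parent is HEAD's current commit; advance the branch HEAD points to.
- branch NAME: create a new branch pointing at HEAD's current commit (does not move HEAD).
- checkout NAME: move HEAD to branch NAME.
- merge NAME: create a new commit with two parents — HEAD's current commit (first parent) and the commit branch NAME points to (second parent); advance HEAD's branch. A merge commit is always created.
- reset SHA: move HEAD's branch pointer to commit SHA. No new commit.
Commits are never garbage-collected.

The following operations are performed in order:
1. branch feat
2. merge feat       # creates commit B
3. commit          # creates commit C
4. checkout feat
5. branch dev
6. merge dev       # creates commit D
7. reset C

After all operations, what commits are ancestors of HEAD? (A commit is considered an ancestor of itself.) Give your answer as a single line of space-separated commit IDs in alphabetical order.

After op 1 (branch): HEAD=main@A [feat=A main=A]
After op 2 (merge): HEAD=main@B [feat=A main=B]
After op 3 (commit): HEAD=main@C [feat=A main=C]
After op 4 (checkout): HEAD=feat@A [feat=A main=C]
After op 5 (branch): HEAD=feat@A [dev=A feat=A main=C]
After op 6 (merge): HEAD=feat@D [dev=A feat=D main=C]
After op 7 (reset): HEAD=feat@C [dev=A feat=C main=C]

Answer: A B C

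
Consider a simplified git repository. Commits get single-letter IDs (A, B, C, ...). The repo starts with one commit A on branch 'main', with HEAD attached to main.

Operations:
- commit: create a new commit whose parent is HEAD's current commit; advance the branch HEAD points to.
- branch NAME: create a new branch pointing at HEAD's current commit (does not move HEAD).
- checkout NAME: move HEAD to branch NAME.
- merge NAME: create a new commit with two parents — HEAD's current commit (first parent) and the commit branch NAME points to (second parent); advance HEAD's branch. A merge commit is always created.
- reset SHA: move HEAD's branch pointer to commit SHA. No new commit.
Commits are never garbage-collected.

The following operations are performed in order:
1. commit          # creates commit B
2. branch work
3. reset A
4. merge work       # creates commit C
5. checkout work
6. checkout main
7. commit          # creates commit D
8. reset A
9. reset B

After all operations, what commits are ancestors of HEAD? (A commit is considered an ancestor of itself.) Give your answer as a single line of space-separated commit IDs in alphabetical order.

Answer: A B

Derivation:
After op 1 (commit): HEAD=main@B [main=B]
After op 2 (branch): HEAD=main@B [main=B work=B]
After op 3 (reset): HEAD=main@A [main=A work=B]
After op 4 (merge): HEAD=main@C [main=C work=B]
After op 5 (checkout): HEAD=work@B [main=C work=B]
After op 6 (checkout): HEAD=main@C [main=C work=B]
After op 7 (commit): HEAD=main@D [main=D work=B]
After op 8 (reset): HEAD=main@A [main=A work=B]
After op 9 (reset): HEAD=main@B [main=B work=B]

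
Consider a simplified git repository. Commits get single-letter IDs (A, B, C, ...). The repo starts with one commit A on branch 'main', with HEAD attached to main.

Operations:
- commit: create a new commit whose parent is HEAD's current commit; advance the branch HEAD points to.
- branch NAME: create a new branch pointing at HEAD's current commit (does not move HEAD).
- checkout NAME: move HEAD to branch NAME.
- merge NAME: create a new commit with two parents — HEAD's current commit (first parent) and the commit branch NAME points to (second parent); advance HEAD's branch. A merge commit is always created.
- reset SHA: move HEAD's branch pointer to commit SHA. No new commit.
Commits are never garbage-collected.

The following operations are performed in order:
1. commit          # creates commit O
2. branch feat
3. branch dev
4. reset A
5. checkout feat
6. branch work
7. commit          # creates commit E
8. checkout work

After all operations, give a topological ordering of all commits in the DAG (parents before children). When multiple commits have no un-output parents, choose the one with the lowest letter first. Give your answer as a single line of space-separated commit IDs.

Answer: A O E

Derivation:
After op 1 (commit): HEAD=main@O [main=O]
After op 2 (branch): HEAD=main@O [feat=O main=O]
After op 3 (branch): HEAD=main@O [dev=O feat=O main=O]
After op 4 (reset): HEAD=main@A [dev=O feat=O main=A]
After op 5 (checkout): HEAD=feat@O [dev=O feat=O main=A]
After op 6 (branch): HEAD=feat@O [dev=O feat=O main=A work=O]
After op 7 (commit): HEAD=feat@E [dev=O feat=E main=A work=O]
After op 8 (checkout): HEAD=work@O [dev=O feat=E main=A work=O]
commit A: parents=[]
commit E: parents=['O']
commit O: parents=['A']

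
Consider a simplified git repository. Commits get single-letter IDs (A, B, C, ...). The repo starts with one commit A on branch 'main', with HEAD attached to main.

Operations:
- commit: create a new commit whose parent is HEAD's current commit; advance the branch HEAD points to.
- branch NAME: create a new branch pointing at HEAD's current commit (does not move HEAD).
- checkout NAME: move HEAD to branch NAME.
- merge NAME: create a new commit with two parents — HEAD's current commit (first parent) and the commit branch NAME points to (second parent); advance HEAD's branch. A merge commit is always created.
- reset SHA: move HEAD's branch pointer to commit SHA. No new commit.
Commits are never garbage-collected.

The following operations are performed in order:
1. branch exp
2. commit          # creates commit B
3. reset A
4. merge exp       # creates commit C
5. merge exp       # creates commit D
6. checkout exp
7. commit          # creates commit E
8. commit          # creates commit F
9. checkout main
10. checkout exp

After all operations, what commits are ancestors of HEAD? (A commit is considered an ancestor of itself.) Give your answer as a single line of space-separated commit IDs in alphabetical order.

After op 1 (branch): HEAD=main@A [exp=A main=A]
After op 2 (commit): HEAD=main@B [exp=A main=B]
After op 3 (reset): HEAD=main@A [exp=A main=A]
After op 4 (merge): HEAD=main@C [exp=A main=C]
After op 5 (merge): HEAD=main@D [exp=A main=D]
After op 6 (checkout): HEAD=exp@A [exp=A main=D]
After op 7 (commit): HEAD=exp@E [exp=E main=D]
After op 8 (commit): HEAD=exp@F [exp=F main=D]
After op 9 (checkout): HEAD=main@D [exp=F main=D]
After op 10 (checkout): HEAD=exp@F [exp=F main=D]

Answer: A E F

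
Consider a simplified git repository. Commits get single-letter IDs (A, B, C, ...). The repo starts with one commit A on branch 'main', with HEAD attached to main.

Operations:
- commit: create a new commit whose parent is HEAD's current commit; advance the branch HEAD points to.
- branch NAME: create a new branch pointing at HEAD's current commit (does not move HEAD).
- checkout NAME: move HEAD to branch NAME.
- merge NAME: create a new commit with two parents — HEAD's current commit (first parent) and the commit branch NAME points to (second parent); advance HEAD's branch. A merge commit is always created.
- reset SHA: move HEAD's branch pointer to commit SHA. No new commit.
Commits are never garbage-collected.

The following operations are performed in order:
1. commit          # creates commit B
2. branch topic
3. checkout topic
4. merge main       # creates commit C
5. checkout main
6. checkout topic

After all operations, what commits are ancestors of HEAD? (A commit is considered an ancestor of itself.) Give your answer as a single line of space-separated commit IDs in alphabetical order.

After op 1 (commit): HEAD=main@B [main=B]
After op 2 (branch): HEAD=main@B [main=B topic=B]
After op 3 (checkout): HEAD=topic@B [main=B topic=B]
After op 4 (merge): HEAD=topic@C [main=B topic=C]
After op 5 (checkout): HEAD=main@B [main=B topic=C]
After op 6 (checkout): HEAD=topic@C [main=B topic=C]

Answer: A B C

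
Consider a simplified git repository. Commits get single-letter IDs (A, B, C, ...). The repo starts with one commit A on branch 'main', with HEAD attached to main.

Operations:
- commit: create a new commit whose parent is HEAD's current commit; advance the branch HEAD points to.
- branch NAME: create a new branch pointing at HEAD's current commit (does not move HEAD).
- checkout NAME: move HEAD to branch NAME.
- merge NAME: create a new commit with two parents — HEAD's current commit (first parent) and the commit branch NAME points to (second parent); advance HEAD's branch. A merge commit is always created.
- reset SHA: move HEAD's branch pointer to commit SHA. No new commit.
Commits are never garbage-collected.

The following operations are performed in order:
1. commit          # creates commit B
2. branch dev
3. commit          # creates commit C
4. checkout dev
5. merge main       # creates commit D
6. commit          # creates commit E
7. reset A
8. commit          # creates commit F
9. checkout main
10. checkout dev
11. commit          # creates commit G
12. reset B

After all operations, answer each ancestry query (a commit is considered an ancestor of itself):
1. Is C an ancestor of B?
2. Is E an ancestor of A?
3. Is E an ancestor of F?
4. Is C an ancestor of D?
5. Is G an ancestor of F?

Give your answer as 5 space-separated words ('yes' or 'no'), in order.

After op 1 (commit): HEAD=main@B [main=B]
After op 2 (branch): HEAD=main@B [dev=B main=B]
After op 3 (commit): HEAD=main@C [dev=B main=C]
After op 4 (checkout): HEAD=dev@B [dev=B main=C]
After op 5 (merge): HEAD=dev@D [dev=D main=C]
After op 6 (commit): HEAD=dev@E [dev=E main=C]
After op 7 (reset): HEAD=dev@A [dev=A main=C]
After op 8 (commit): HEAD=dev@F [dev=F main=C]
After op 9 (checkout): HEAD=main@C [dev=F main=C]
After op 10 (checkout): HEAD=dev@F [dev=F main=C]
After op 11 (commit): HEAD=dev@G [dev=G main=C]
After op 12 (reset): HEAD=dev@B [dev=B main=C]
ancestors(B) = {A,B}; C in? no
ancestors(A) = {A}; E in? no
ancestors(F) = {A,F}; E in? no
ancestors(D) = {A,B,C,D}; C in? yes
ancestors(F) = {A,F}; G in? no

Answer: no no no yes no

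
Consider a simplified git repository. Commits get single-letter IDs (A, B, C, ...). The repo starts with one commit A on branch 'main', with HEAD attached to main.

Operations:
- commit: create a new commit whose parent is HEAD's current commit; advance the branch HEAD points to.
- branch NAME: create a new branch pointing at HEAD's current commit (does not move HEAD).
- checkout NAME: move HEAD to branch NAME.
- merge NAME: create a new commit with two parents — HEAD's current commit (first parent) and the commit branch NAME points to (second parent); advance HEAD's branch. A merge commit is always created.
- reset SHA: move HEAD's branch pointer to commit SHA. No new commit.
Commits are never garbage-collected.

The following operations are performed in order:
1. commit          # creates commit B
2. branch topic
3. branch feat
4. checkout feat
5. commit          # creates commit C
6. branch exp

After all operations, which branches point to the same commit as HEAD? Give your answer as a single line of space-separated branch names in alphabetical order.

After op 1 (commit): HEAD=main@B [main=B]
After op 2 (branch): HEAD=main@B [main=B topic=B]
After op 3 (branch): HEAD=main@B [feat=B main=B topic=B]
After op 4 (checkout): HEAD=feat@B [feat=B main=B topic=B]
After op 5 (commit): HEAD=feat@C [feat=C main=B topic=B]
After op 6 (branch): HEAD=feat@C [exp=C feat=C main=B topic=B]

Answer: exp feat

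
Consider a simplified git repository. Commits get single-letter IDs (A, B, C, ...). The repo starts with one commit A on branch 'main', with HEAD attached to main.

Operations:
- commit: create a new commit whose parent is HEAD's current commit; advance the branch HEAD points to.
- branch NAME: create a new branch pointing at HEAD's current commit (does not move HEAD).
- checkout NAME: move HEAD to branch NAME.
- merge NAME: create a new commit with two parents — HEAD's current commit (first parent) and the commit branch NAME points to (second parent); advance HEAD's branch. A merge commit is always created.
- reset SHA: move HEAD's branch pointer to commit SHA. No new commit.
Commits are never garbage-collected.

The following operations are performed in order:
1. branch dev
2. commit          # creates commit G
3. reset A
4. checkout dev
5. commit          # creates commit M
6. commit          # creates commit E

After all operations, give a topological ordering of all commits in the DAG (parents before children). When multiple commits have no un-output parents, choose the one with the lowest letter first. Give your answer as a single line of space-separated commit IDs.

Answer: A G M E

Derivation:
After op 1 (branch): HEAD=main@A [dev=A main=A]
After op 2 (commit): HEAD=main@G [dev=A main=G]
After op 3 (reset): HEAD=main@A [dev=A main=A]
After op 4 (checkout): HEAD=dev@A [dev=A main=A]
After op 5 (commit): HEAD=dev@M [dev=M main=A]
After op 6 (commit): HEAD=dev@E [dev=E main=A]
commit A: parents=[]
commit E: parents=['M']
commit G: parents=['A']
commit M: parents=['A']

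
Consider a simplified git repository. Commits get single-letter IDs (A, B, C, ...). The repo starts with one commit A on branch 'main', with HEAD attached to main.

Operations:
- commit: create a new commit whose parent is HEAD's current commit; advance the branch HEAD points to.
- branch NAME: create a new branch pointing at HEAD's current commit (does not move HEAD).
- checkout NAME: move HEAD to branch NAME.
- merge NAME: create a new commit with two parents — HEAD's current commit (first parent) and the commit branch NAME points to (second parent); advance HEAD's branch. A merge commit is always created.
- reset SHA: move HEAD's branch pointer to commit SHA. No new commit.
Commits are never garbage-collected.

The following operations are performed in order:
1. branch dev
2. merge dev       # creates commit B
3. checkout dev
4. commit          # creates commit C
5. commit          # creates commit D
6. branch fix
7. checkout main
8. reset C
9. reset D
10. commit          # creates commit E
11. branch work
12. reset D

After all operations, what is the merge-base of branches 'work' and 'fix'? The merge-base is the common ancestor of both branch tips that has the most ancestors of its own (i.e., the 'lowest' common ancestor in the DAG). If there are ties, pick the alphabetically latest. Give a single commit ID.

Answer: D

Derivation:
After op 1 (branch): HEAD=main@A [dev=A main=A]
After op 2 (merge): HEAD=main@B [dev=A main=B]
After op 3 (checkout): HEAD=dev@A [dev=A main=B]
After op 4 (commit): HEAD=dev@C [dev=C main=B]
After op 5 (commit): HEAD=dev@D [dev=D main=B]
After op 6 (branch): HEAD=dev@D [dev=D fix=D main=B]
After op 7 (checkout): HEAD=main@B [dev=D fix=D main=B]
After op 8 (reset): HEAD=main@C [dev=D fix=D main=C]
After op 9 (reset): HEAD=main@D [dev=D fix=D main=D]
After op 10 (commit): HEAD=main@E [dev=D fix=D main=E]
After op 11 (branch): HEAD=main@E [dev=D fix=D main=E work=E]
After op 12 (reset): HEAD=main@D [dev=D fix=D main=D work=E]
ancestors(work=E): ['A', 'C', 'D', 'E']
ancestors(fix=D): ['A', 'C', 'D']
common: ['A', 'C', 'D']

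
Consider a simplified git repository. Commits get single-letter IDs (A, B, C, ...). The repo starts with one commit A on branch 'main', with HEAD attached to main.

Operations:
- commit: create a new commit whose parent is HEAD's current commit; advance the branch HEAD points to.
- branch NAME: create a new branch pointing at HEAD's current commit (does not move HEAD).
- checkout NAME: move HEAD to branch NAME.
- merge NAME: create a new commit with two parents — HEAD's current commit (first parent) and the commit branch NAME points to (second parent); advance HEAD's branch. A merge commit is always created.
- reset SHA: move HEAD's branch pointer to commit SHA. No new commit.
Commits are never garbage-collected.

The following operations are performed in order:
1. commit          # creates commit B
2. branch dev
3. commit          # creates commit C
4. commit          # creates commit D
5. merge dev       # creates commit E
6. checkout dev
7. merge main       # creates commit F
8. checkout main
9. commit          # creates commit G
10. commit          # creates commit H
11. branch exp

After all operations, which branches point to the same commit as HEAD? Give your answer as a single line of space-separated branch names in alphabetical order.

After op 1 (commit): HEAD=main@B [main=B]
After op 2 (branch): HEAD=main@B [dev=B main=B]
After op 3 (commit): HEAD=main@C [dev=B main=C]
After op 4 (commit): HEAD=main@D [dev=B main=D]
After op 5 (merge): HEAD=main@E [dev=B main=E]
After op 6 (checkout): HEAD=dev@B [dev=B main=E]
After op 7 (merge): HEAD=dev@F [dev=F main=E]
After op 8 (checkout): HEAD=main@E [dev=F main=E]
After op 9 (commit): HEAD=main@G [dev=F main=G]
After op 10 (commit): HEAD=main@H [dev=F main=H]
After op 11 (branch): HEAD=main@H [dev=F exp=H main=H]

Answer: exp main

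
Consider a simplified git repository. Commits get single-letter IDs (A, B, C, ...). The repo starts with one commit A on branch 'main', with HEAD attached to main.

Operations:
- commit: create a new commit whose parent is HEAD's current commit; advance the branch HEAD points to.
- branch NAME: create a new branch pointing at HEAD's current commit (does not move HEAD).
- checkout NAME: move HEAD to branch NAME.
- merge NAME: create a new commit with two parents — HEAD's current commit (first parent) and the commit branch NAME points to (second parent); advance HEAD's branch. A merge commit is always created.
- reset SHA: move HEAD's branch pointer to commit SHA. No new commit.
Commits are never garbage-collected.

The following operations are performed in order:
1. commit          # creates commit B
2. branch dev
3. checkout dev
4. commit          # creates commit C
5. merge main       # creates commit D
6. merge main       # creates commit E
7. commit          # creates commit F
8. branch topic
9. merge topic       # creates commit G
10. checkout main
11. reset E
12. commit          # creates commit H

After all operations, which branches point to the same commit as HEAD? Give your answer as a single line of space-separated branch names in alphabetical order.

Answer: main

Derivation:
After op 1 (commit): HEAD=main@B [main=B]
After op 2 (branch): HEAD=main@B [dev=B main=B]
After op 3 (checkout): HEAD=dev@B [dev=B main=B]
After op 4 (commit): HEAD=dev@C [dev=C main=B]
After op 5 (merge): HEAD=dev@D [dev=D main=B]
After op 6 (merge): HEAD=dev@E [dev=E main=B]
After op 7 (commit): HEAD=dev@F [dev=F main=B]
After op 8 (branch): HEAD=dev@F [dev=F main=B topic=F]
After op 9 (merge): HEAD=dev@G [dev=G main=B topic=F]
After op 10 (checkout): HEAD=main@B [dev=G main=B topic=F]
After op 11 (reset): HEAD=main@E [dev=G main=E topic=F]
After op 12 (commit): HEAD=main@H [dev=G main=H topic=F]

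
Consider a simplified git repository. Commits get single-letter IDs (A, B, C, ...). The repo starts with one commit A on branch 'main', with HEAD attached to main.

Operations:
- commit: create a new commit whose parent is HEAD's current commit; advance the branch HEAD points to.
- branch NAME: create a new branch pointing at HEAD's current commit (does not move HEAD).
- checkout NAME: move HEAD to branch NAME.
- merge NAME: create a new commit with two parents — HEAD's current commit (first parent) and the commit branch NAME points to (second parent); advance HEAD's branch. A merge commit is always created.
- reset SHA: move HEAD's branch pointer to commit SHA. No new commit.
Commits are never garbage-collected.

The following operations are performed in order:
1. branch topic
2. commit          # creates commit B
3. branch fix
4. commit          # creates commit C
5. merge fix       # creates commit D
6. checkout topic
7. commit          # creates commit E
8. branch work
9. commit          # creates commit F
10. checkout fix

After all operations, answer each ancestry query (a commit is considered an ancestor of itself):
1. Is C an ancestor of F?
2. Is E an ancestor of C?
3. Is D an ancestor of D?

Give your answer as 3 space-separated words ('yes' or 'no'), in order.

Answer: no no yes

Derivation:
After op 1 (branch): HEAD=main@A [main=A topic=A]
After op 2 (commit): HEAD=main@B [main=B topic=A]
After op 3 (branch): HEAD=main@B [fix=B main=B topic=A]
After op 4 (commit): HEAD=main@C [fix=B main=C topic=A]
After op 5 (merge): HEAD=main@D [fix=B main=D topic=A]
After op 6 (checkout): HEAD=topic@A [fix=B main=D topic=A]
After op 7 (commit): HEAD=topic@E [fix=B main=D topic=E]
After op 8 (branch): HEAD=topic@E [fix=B main=D topic=E work=E]
After op 9 (commit): HEAD=topic@F [fix=B main=D topic=F work=E]
After op 10 (checkout): HEAD=fix@B [fix=B main=D topic=F work=E]
ancestors(F) = {A,E,F}; C in? no
ancestors(C) = {A,B,C}; E in? no
ancestors(D) = {A,B,C,D}; D in? yes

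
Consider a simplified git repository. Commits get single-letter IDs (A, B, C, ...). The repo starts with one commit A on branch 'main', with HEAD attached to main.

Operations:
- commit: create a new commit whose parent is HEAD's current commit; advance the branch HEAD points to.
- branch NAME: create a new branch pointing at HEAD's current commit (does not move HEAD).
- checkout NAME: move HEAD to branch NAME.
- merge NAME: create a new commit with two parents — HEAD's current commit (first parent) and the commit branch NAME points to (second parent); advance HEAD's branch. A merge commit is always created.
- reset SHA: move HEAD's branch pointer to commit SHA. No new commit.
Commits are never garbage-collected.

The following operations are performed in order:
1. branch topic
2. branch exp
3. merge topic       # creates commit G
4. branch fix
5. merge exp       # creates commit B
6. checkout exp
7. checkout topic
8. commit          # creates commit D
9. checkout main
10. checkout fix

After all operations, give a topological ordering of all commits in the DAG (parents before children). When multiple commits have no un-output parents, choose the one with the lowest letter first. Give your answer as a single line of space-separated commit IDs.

Answer: A D G B

Derivation:
After op 1 (branch): HEAD=main@A [main=A topic=A]
After op 2 (branch): HEAD=main@A [exp=A main=A topic=A]
After op 3 (merge): HEAD=main@G [exp=A main=G topic=A]
After op 4 (branch): HEAD=main@G [exp=A fix=G main=G topic=A]
After op 5 (merge): HEAD=main@B [exp=A fix=G main=B topic=A]
After op 6 (checkout): HEAD=exp@A [exp=A fix=G main=B topic=A]
After op 7 (checkout): HEAD=topic@A [exp=A fix=G main=B topic=A]
After op 8 (commit): HEAD=topic@D [exp=A fix=G main=B topic=D]
After op 9 (checkout): HEAD=main@B [exp=A fix=G main=B topic=D]
After op 10 (checkout): HEAD=fix@G [exp=A fix=G main=B topic=D]
commit A: parents=[]
commit B: parents=['G', 'A']
commit D: parents=['A']
commit G: parents=['A', 'A']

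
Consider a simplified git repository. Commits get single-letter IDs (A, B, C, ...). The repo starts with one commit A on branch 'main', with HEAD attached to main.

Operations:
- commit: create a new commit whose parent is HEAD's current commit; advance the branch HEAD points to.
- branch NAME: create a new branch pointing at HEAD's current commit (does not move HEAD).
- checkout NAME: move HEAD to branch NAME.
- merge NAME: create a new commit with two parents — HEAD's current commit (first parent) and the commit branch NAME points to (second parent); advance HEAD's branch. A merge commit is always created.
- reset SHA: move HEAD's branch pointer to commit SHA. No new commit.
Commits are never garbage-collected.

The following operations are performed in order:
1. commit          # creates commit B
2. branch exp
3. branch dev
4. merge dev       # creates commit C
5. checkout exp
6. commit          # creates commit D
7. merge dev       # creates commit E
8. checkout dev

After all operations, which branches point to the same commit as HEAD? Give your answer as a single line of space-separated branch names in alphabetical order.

After op 1 (commit): HEAD=main@B [main=B]
After op 2 (branch): HEAD=main@B [exp=B main=B]
After op 3 (branch): HEAD=main@B [dev=B exp=B main=B]
After op 4 (merge): HEAD=main@C [dev=B exp=B main=C]
After op 5 (checkout): HEAD=exp@B [dev=B exp=B main=C]
After op 6 (commit): HEAD=exp@D [dev=B exp=D main=C]
After op 7 (merge): HEAD=exp@E [dev=B exp=E main=C]
After op 8 (checkout): HEAD=dev@B [dev=B exp=E main=C]

Answer: dev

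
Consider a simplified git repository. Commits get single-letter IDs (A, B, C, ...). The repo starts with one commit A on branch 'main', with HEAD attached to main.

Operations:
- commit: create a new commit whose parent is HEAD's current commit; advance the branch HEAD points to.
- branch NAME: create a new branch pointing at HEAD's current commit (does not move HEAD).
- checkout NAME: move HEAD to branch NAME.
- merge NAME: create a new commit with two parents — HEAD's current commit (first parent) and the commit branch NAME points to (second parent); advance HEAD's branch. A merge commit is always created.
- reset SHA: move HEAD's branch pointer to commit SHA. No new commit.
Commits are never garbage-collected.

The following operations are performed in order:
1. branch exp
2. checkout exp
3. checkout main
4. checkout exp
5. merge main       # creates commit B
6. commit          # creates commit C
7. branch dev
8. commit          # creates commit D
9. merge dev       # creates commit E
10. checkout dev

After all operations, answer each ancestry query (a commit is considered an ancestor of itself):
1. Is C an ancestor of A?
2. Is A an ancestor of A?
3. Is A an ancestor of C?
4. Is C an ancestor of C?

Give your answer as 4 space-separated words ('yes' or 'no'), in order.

After op 1 (branch): HEAD=main@A [exp=A main=A]
After op 2 (checkout): HEAD=exp@A [exp=A main=A]
After op 3 (checkout): HEAD=main@A [exp=A main=A]
After op 4 (checkout): HEAD=exp@A [exp=A main=A]
After op 5 (merge): HEAD=exp@B [exp=B main=A]
After op 6 (commit): HEAD=exp@C [exp=C main=A]
After op 7 (branch): HEAD=exp@C [dev=C exp=C main=A]
After op 8 (commit): HEAD=exp@D [dev=C exp=D main=A]
After op 9 (merge): HEAD=exp@E [dev=C exp=E main=A]
After op 10 (checkout): HEAD=dev@C [dev=C exp=E main=A]
ancestors(A) = {A}; C in? no
ancestors(A) = {A}; A in? yes
ancestors(C) = {A,B,C}; A in? yes
ancestors(C) = {A,B,C}; C in? yes

Answer: no yes yes yes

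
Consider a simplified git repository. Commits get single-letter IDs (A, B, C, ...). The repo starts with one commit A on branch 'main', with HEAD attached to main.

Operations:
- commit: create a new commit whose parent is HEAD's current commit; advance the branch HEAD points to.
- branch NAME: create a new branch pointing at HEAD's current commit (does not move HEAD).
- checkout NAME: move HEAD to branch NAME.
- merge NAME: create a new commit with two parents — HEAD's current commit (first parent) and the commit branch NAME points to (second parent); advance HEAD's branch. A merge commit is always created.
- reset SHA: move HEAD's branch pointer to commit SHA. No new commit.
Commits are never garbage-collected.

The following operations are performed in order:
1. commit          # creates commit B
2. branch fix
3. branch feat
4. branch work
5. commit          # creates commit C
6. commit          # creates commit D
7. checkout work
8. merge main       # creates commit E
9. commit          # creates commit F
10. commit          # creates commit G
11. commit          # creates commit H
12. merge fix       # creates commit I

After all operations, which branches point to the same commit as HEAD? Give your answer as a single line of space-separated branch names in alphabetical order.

Answer: work

Derivation:
After op 1 (commit): HEAD=main@B [main=B]
After op 2 (branch): HEAD=main@B [fix=B main=B]
After op 3 (branch): HEAD=main@B [feat=B fix=B main=B]
After op 4 (branch): HEAD=main@B [feat=B fix=B main=B work=B]
After op 5 (commit): HEAD=main@C [feat=B fix=B main=C work=B]
After op 6 (commit): HEAD=main@D [feat=B fix=B main=D work=B]
After op 7 (checkout): HEAD=work@B [feat=B fix=B main=D work=B]
After op 8 (merge): HEAD=work@E [feat=B fix=B main=D work=E]
After op 9 (commit): HEAD=work@F [feat=B fix=B main=D work=F]
After op 10 (commit): HEAD=work@G [feat=B fix=B main=D work=G]
After op 11 (commit): HEAD=work@H [feat=B fix=B main=D work=H]
After op 12 (merge): HEAD=work@I [feat=B fix=B main=D work=I]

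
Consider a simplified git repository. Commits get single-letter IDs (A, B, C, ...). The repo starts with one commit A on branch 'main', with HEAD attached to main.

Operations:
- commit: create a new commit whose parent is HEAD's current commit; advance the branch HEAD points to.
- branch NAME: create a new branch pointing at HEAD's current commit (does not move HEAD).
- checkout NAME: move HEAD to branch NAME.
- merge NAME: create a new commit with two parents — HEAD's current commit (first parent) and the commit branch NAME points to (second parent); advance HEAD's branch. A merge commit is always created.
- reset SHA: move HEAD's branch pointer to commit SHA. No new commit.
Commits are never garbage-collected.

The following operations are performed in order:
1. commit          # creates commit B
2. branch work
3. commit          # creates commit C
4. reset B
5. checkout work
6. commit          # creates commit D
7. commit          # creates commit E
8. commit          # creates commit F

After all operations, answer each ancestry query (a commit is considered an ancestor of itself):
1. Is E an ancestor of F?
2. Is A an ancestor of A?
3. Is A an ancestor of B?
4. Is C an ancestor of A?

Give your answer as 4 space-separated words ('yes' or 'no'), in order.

After op 1 (commit): HEAD=main@B [main=B]
After op 2 (branch): HEAD=main@B [main=B work=B]
After op 3 (commit): HEAD=main@C [main=C work=B]
After op 4 (reset): HEAD=main@B [main=B work=B]
After op 5 (checkout): HEAD=work@B [main=B work=B]
After op 6 (commit): HEAD=work@D [main=B work=D]
After op 7 (commit): HEAD=work@E [main=B work=E]
After op 8 (commit): HEAD=work@F [main=B work=F]
ancestors(F) = {A,B,D,E,F}; E in? yes
ancestors(A) = {A}; A in? yes
ancestors(B) = {A,B}; A in? yes
ancestors(A) = {A}; C in? no

Answer: yes yes yes no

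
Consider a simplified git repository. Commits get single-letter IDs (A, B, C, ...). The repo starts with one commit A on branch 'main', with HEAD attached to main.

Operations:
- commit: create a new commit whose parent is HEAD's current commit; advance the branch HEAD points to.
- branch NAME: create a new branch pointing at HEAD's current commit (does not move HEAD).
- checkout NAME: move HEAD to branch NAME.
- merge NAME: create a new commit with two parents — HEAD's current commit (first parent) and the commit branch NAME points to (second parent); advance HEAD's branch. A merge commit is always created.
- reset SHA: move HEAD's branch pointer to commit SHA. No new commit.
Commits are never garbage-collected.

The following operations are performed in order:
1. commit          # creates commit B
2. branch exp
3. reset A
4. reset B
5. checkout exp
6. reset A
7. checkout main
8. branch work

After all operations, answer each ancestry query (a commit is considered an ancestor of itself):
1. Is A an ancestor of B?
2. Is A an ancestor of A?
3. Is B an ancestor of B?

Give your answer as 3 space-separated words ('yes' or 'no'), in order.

Answer: yes yes yes

Derivation:
After op 1 (commit): HEAD=main@B [main=B]
After op 2 (branch): HEAD=main@B [exp=B main=B]
After op 3 (reset): HEAD=main@A [exp=B main=A]
After op 4 (reset): HEAD=main@B [exp=B main=B]
After op 5 (checkout): HEAD=exp@B [exp=B main=B]
After op 6 (reset): HEAD=exp@A [exp=A main=B]
After op 7 (checkout): HEAD=main@B [exp=A main=B]
After op 8 (branch): HEAD=main@B [exp=A main=B work=B]
ancestors(B) = {A,B}; A in? yes
ancestors(A) = {A}; A in? yes
ancestors(B) = {A,B}; B in? yes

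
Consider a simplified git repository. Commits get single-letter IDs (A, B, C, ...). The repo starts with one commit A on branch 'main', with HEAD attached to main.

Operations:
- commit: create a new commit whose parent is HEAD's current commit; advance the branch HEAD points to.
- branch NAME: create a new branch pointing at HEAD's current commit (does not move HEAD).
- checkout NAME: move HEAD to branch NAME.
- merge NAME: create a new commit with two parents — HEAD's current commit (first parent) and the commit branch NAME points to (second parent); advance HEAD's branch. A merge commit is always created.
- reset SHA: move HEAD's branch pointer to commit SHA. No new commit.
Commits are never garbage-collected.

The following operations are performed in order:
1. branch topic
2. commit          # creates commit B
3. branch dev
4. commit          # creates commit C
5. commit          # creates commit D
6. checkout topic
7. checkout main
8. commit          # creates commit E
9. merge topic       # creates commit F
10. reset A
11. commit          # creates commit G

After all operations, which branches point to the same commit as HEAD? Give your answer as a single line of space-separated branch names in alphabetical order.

After op 1 (branch): HEAD=main@A [main=A topic=A]
After op 2 (commit): HEAD=main@B [main=B topic=A]
After op 3 (branch): HEAD=main@B [dev=B main=B topic=A]
After op 4 (commit): HEAD=main@C [dev=B main=C topic=A]
After op 5 (commit): HEAD=main@D [dev=B main=D topic=A]
After op 6 (checkout): HEAD=topic@A [dev=B main=D topic=A]
After op 7 (checkout): HEAD=main@D [dev=B main=D topic=A]
After op 8 (commit): HEAD=main@E [dev=B main=E topic=A]
After op 9 (merge): HEAD=main@F [dev=B main=F topic=A]
After op 10 (reset): HEAD=main@A [dev=B main=A topic=A]
After op 11 (commit): HEAD=main@G [dev=B main=G topic=A]

Answer: main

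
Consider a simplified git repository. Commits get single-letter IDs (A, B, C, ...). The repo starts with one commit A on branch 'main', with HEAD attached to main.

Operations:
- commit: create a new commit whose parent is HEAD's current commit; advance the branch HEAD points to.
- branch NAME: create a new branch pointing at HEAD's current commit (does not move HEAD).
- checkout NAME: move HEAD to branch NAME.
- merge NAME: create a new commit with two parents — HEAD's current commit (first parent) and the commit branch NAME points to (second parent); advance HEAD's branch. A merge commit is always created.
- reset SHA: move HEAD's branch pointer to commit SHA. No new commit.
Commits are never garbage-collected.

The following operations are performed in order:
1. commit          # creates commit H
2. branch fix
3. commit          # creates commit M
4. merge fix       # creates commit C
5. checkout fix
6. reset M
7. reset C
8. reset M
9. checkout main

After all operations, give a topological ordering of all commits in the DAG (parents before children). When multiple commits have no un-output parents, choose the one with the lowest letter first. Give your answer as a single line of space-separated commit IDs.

After op 1 (commit): HEAD=main@H [main=H]
After op 2 (branch): HEAD=main@H [fix=H main=H]
After op 3 (commit): HEAD=main@M [fix=H main=M]
After op 4 (merge): HEAD=main@C [fix=H main=C]
After op 5 (checkout): HEAD=fix@H [fix=H main=C]
After op 6 (reset): HEAD=fix@M [fix=M main=C]
After op 7 (reset): HEAD=fix@C [fix=C main=C]
After op 8 (reset): HEAD=fix@M [fix=M main=C]
After op 9 (checkout): HEAD=main@C [fix=M main=C]
commit A: parents=[]
commit C: parents=['M', 'H']
commit H: parents=['A']
commit M: parents=['H']

Answer: A H M C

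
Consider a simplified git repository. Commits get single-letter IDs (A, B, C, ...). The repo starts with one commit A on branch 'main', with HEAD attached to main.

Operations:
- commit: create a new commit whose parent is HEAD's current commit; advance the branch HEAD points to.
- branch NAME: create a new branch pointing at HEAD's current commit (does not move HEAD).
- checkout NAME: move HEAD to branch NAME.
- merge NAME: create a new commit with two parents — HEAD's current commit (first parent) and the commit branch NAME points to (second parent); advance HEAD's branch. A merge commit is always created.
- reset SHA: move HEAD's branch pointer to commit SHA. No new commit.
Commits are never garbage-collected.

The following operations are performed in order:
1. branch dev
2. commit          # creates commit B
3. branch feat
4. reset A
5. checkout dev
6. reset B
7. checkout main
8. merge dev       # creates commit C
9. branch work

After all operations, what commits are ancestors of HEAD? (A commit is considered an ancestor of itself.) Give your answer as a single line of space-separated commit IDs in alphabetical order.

Answer: A B C

Derivation:
After op 1 (branch): HEAD=main@A [dev=A main=A]
After op 2 (commit): HEAD=main@B [dev=A main=B]
After op 3 (branch): HEAD=main@B [dev=A feat=B main=B]
After op 4 (reset): HEAD=main@A [dev=A feat=B main=A]
After op 5 (checkout): HEAD=dev@A [dev=A feat=B main=A]
After op 6 (reset): HEAD=dev@B [dev=B feat=B main=A]
After op 7 (checkout): HEAD=main@A [dev=B feat=B main=A]
After op 8 (merge): HEAD=main@C [dev=B feat=B main=C]
After op 9 (branch): HEAD=main@C [dev=B feat=B main=C work=C]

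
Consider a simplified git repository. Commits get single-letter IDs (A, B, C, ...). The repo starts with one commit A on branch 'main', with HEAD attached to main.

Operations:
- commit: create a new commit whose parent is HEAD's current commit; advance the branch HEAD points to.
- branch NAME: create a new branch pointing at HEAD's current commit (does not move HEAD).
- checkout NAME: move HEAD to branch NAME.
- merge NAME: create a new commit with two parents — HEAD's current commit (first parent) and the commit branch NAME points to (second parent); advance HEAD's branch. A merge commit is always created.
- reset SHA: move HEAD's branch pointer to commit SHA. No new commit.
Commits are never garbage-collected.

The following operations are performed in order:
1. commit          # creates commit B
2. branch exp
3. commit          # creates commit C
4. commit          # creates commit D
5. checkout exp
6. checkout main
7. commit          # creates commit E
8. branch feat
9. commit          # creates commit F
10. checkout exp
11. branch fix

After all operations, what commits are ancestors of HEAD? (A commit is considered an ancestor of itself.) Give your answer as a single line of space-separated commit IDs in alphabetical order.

After op 1 (commit): HEAD=main@B [main=B]
After op 2 (branch): HEAD=main@B [exp=B main=B]
After op 3 (commit): HEAD=main@C [exp=B main=C]
After op 4 (commit): HEAD=main@D [exp=B main=D]
After op 5 (checkout): HEAD=exp@B [exp=B main=D]
After op 6 (checkout): HEAD=main@D [exp=B main=D]
After op 7 (commit): HEAD=main@E [exp=B main=E]
After op 8 (branch): HEAD=main@E [exp=B feat=E main=E]
After op 9 (commit): HEAD=main@F [exp=B feat=E main=F]
After op 10 (checkout): HEAD=exp@B [exp=B feat=E main=F]
After op 11 (branch): HEAD=exp@B [exp=B feat=E fix=B main=F]

Answer: A B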